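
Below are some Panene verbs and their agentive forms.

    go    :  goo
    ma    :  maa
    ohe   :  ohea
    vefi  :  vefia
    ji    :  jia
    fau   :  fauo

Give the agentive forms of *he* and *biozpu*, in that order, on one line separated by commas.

hea, biozpuo

The alternation tracks the last vowel of the stem — -o when the last vowel of the stem is a rounded vowel (*go*, *fau*); -a when the last vowel of the stem is an unrounded vowel (*ma*, *ohe*, *vefi*, *ji*).
Since the last vowel of *he* is /e/ (an unrounded vowel), it takes -a, giving *hea*.
*biozpu*: last vowel = /u/, a rounded vowel → -o → *biozpuo*.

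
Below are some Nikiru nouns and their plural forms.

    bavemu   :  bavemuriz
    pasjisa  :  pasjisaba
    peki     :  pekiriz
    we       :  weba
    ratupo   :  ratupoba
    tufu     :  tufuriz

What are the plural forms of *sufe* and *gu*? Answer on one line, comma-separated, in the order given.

sufeba, guriz

The suffix is conditioned by the last vowel: -riz when the last vowel of the stem is a high vowel (*bavemu*, *peki*, *tufu*); -ba when the last vowel of the stem is a non-high vowel (*pasjisa*, *we*, *ratupo*).
The last vowel of *sufe* is /e/, which is a non-high vowel, so the suffix is -ba, giving *sufeba*.
The last vowel of *gu* is /u/, which is a high vowel, so the suffix is -riz, giving *guriz*.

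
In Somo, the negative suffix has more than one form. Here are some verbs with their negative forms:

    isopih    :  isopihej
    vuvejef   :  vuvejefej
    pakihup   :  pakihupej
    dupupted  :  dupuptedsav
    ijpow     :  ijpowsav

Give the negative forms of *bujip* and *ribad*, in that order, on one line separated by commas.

The alternation tracks the final consonant of the stem — -ej when the stem ends in a voiceless consonant (*isopih*, *vuvejef*, *pakihup*); -sav when the stem ends in a voiced consonant (*dupupted*, *ijpow*).
The final consonant of *bujip* is /p/, which is voiceless, so the suffix is -ej, giving *bujipej*.
*ribad*: final consonant = /d/, voiced → -sav → *ribadsav*.

bujipej, ribadsav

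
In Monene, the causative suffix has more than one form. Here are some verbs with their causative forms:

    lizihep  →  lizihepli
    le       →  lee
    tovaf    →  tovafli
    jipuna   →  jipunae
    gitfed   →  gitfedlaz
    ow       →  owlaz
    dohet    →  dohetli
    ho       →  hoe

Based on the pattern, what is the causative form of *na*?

The alternation tracks the final sound of the stem — -li when the stem ends in a voiceless consonant (*lizihep*, *tovaf*, *dohet*); -laz when the stem ends in a voiced consonant (*gitfed*, *ow*); -e when the stem ends in a vowel (*le*, *jipuna*, *ho*).
*na* — final sound /a/ (a vowel) → -e → *nae*.

nae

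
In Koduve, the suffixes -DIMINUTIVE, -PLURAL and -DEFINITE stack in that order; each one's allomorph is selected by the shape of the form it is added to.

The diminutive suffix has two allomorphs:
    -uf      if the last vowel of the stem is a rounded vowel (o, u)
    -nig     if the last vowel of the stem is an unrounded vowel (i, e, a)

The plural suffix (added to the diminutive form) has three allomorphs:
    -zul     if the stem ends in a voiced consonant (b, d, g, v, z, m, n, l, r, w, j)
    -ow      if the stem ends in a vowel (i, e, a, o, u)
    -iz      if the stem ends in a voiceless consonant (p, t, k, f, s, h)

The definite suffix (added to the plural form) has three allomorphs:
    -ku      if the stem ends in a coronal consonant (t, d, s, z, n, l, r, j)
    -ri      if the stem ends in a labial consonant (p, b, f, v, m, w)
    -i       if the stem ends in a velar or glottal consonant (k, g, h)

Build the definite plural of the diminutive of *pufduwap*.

*pufduwap*: last vowel = /a/, an unrounded vowel → -nig → *pufduwapnig*.
The final sound of the diminutive form *pufduwapnig* is /g/, which is a voiced consonant, so the plural suffix is -zul, giving *pufduwapnigzul*.
The final consonant of the plural form *pufduwapnigzul* is /l/, which is coronal, so the definite suffix is -ku, giving *pufduwapnigzulku*.

pufduwapnigzulku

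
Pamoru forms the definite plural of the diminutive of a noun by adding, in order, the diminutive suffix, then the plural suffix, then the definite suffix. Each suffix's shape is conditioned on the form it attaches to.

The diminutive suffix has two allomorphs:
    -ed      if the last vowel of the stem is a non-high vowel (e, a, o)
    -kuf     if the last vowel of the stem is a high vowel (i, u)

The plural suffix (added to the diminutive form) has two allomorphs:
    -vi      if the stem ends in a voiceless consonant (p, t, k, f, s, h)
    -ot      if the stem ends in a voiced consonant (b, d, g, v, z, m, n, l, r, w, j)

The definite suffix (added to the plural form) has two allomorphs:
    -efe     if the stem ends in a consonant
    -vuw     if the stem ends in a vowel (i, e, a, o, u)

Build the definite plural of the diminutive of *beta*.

betaedotefe

Since the last vowel of *beta* is /a/ (a non-high vowel), it takes -ed, giving *betaed*.
Since the final consonant of the diminutive form *betaed* is /d/ (voiced), it takes -ot, giving *betaedot*.
The plural form *betaedot*: final sound = /t/, a consonant → -efe → *betaedotefe*.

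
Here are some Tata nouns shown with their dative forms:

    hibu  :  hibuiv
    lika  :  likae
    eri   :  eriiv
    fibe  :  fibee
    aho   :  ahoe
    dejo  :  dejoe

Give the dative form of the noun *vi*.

The pattern is height harmony: -iv when the last vowel of the stem is a high vowel (*hibu*, *eri*); -e when the last vowel of the stem is a non-high vowel (*lika*, *fibe*, *aho*, *dejo*).
*vi*: last vowel = /i/, a high vowel → -iv → *viiv*.

viiv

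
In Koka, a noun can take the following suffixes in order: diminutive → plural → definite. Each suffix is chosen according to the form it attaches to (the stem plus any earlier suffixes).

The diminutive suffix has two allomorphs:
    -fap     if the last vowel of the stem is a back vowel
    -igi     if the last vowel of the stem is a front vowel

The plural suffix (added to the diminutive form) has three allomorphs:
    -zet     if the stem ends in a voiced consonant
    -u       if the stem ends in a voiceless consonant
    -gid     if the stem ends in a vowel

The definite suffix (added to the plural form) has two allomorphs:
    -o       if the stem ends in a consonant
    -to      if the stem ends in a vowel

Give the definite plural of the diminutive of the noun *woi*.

woiigigido

The last vowel of *woi* is /i/, which is a front vowel, so the diminutive suffix is -igi, giving *woiigi*.
The diminutive form *woiigi*: final sound = /i/, a vowel → -gid → *woiigigid*.
Since the final sound of the plural form *woiigigid* is /d/ (a consonant), it takes -o, giving *woiigigido*.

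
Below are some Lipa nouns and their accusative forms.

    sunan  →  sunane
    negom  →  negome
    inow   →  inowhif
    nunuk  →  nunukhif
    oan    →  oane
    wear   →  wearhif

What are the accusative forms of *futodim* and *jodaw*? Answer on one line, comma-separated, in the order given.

futodime, jodawhif

Looking at the final consonant of each stem: -e when the stem ends in a nasal (*sunan*, *negom*, *oan*); -hif when the stem ends in a non-nasal consonant (*inow*, *nunuk*, *wear*).
Since the final consonant of *futodim* is /m/ (a nasal), it takes -e, giving *futodime*.
*jodaw*: final consonant = /w/, non-nasal → -hif → *jodawhif*.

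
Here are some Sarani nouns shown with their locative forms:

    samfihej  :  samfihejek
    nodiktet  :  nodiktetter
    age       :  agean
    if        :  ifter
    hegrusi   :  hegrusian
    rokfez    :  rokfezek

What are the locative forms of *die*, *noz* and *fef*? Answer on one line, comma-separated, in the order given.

diean, nozek, fefter

The suffix is conditioned by the final sound: -ter when the stem ends in a voiceless consonant (*nodiktet*, *if*); -ek when the stem ends in a voiced consonant (*samfihej*, *rokfez*); -an when the stem ends in a vowel (*age*, *hegrusi*).
*die*: final sound = /e/, a vowel → -an → *diean*.
The final sound of *noz* is /z/, which is a voiced consonant, so the suffix is -ek, giving *nozek*.
The final sound of *fef* is /f/, which is a voiceless consonant, so the suffix is -ter, giving *fefter*.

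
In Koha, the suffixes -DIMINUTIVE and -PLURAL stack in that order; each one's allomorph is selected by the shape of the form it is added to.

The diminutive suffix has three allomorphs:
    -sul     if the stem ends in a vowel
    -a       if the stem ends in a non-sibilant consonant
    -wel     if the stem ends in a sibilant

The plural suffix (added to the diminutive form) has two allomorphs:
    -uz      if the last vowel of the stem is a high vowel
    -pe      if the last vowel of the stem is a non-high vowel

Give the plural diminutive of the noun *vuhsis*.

The final sound of *vuhsis* is /s/, which is a sibilant, so the diminutive suffix is -wel, giving *vuhsiswel*.
The diminutive form *vuhsiswel* — last vowel /e/ (a non-high vowel) → -pe → *vuhsiswelpe*.

vuhsiswelpe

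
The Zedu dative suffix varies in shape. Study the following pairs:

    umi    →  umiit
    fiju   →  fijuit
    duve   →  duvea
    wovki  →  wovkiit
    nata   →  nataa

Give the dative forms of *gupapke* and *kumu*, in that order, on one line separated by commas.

gupapkea, kumuit

The pattern is height harmony: -it when the last vowel of the stem is a high vowel (*umi*, *fiju*, *wovki*); -a when the last vowel of the stem is a non-high vowel (*duve*, *nata*).
*gupapke*: last vowel = /e/, a non-high vowel → -a → *gupapkea*.
The last vowel of *kumu* is /u/, which is a high vowel, so the suffix is -it, giving *kumuit*.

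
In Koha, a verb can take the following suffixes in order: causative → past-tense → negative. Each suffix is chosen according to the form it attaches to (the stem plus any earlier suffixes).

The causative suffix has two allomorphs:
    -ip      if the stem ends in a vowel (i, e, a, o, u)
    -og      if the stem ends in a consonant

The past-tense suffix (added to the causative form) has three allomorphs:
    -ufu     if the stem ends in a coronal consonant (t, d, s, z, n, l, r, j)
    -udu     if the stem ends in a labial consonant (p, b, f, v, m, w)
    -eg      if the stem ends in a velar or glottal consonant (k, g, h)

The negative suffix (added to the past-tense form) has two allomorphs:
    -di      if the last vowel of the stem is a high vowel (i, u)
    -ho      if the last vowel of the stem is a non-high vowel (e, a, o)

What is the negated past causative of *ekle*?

The final sound of *ekle* is /e/, which is a vowel, so the causative suffix is -ip, giving *ekleip*.
The causative form *ekleip*: final consonant = /p/, labial → -udu → *ekleipudu*.
Since the last vowel of the past-tense form *ekleipudu* is /u/ (a high vowel), it takes -di, giving *ekleipududi*.

ekleipududi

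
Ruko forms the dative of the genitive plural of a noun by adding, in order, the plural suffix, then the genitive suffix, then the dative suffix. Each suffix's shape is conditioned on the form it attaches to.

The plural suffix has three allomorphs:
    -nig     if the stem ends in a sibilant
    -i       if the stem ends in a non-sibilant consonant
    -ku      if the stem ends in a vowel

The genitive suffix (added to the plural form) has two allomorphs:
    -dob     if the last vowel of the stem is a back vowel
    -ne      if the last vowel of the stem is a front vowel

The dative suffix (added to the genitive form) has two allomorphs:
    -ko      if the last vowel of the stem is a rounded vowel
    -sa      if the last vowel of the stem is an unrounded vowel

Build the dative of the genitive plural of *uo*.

uokudobko

The final sound of *uo* is /o/, which is a vowel, so the plural suffix is -ku, giving *uoku*.
The last vowel of the plural form *uoku* is /u/, which is a back vowel, so the genitive suffix is -dob, giving *uokudob*.
Since the last vowel of the genitive form *uokudob* is /o/ (a rounded vowel), it takes -ko, giving *uokudobko*.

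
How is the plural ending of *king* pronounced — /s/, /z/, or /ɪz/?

The stem *king* ends in a voiced non-sibilant sound.
The plural suffix surfaces as /ɪz/ after sibilants, /s/ after other voiceless consonants, and /z/ after other voiced sounds.
So the plural -s on *king* is pronounced /z/.

/z/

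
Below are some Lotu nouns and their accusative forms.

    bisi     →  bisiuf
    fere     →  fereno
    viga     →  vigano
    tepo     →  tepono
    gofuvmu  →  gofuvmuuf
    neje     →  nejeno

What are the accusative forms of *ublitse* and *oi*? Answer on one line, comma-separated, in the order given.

ublitseno, oiuf

Looking at the last vowel of each stem: -uf when the last vowel of the stem is a high vowel (*bisi*, *gofuvmu*); -no when the last vowel of the stem is a non-high vowel (*fere*, *viga*, *tepo*, *neje*).
*ublitse*: last vowel = /e/, a non-high vowel → -no → *ublitseno*.
The last vowel of *oi* is /i/, which is a high vowel, so the suffix is -uf, giving *oiuf*.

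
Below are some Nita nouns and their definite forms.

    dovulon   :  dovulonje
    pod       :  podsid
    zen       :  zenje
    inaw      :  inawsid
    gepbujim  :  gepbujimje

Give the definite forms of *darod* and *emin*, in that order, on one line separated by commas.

The alternation tracks the final consonant of the stem — -je when the stem ends in a nasal (*dovulon*, *zen*, *gepbujim*); -sid when the stem ends in a non-nasal consonant (*pod*, *inaw*).
The final consonant of *darod* is /d/, which is non-nasal, so the suffix is -sid, giving *darodsid*.
*emin*: final consonant = /n/, a nasal → -je → *eminje*.

darodsid, eminje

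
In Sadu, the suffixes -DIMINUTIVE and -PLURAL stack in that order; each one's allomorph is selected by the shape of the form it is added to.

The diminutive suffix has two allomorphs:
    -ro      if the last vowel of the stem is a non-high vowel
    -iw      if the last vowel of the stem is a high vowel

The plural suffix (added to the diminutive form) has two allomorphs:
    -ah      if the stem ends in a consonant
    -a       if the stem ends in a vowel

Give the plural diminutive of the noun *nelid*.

The last vowel of *nelid* is /i/, which is a high vowel, so the diminutive suffix is -iw, giving *nelidiw*.
Since the final sound of the diminutive form *nelidiw* is /w/ (a consonant), it takes -ah, giving *nelidiwah*.

nelidiwah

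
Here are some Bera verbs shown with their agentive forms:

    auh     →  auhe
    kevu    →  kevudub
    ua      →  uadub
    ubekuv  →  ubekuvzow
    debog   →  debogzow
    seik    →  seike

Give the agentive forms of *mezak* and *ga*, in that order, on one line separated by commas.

The suffix is conditioned by the final sound: -e when the stem ends in a voiceless consonant (*auh*, *seik*); -zow when the stem ends in a voiced consonant (*ubekuv*, *debog*); -dub when the stem ends in a vowel (*kevu*, *ua*).
Since the final sound of *mezak* is /k/ (a voiceless consonant), it takes -e, giving *mezake*.
*ga*: final sound = /a/, a vowel → -dub → *gadub*.

mezake, gadub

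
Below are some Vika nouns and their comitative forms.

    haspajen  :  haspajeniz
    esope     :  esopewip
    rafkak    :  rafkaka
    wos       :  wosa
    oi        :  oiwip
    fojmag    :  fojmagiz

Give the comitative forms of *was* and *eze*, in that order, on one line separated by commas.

wasa, ezewip

The suffix is conditioned by the final sound: -a when the stem ends in a voiceless consonant (*rafkak*, *wos*); -iz when the stem ends in a voiced consonant (*haspajen*, *fojmag*); -wip when the stem ends in a vowel (*esope*, *oi*).
The final sound of *was* is /s/, which is a voiceless consonant, so the suffix is -a, giving *wasa*.
*eze*: final sound = /e/, a vowel → -wip → *ezewip*.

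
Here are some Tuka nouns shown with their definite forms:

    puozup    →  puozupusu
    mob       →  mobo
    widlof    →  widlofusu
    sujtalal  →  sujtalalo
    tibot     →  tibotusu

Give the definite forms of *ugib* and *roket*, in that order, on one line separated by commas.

The suffix is conditioned by the final consonant: -usu when the stem ends in a voiceless consonant (*puozup*, *widlof*, *tibot*); -o when the stem ends in a voiced consonant (*mob*, *sujtalal*).
*ugib*: final consonant = /b/, voiced → -o → *ugibo*.
Since the final consonant of *roket* is /t/ (voiceless), it takes -usu, giving *roketusu*.

ugibo, roketusu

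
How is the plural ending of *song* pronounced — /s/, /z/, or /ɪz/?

The stem *song* ends in a voiced non-sibilant sound.
The plural suffix surfaces as /ɪz/ after sibilants, /s/ after other voiceless consonants, and /z/ after other voiced sounds.
So the plural -s on *song* is pronounced /z/.

/z/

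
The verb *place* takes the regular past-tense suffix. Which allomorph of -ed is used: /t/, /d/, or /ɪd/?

The stem *place* ends in a voiceless consonant other than /t/.
The -ed suffix is realized as /ɪd/ after /t, d/; as /t/ after other voiceless consonants; and as /d/ after other voiced sounds.
So -ed on *place* is pronounced /t/.

/t/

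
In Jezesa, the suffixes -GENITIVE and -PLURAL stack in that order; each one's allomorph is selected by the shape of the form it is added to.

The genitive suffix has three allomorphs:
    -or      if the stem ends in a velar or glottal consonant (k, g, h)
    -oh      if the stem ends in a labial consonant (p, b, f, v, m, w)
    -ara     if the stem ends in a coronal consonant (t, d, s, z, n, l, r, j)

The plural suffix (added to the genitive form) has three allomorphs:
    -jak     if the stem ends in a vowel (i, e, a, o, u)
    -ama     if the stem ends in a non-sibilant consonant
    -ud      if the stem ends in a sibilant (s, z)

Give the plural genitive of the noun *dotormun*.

Since the final consonant of *dotormun* is /n/ (coronal), it takes -ara, giving *dotormunara*.
Since the final sound of the genitive form *dotormunara* is /a/ (a vowel), it takes -jak, giving *dotormunarajak*.

dotormunarajak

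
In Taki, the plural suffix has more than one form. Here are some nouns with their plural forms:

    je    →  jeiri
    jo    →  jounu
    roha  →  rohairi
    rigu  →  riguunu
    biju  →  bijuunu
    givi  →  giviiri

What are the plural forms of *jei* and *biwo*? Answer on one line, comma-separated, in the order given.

jeiiri, biwounu

The pattern is rounding harmony: -unu when the last vowel of the stem is a rounded vowel (*jo*, *rigu*, *biju*); -iri when the last vowel of the stem is an unrounded vowel (*je*, *roha*, *givi*).
The last vowel of *jei* is /i/, which is an unrounded vowel, so the suffix is -iri, giving *jeiiri*.
Since the last vowel of *biwo* is /o/ (a rounded vowel), it takes -unu, giving *biwounu*.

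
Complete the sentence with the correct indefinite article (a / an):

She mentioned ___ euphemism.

a

The indefinite article is chosen by the initial *sound* of the following word, not its spelling.
*euphemism* begins with the sound /juː/ (eu pronounced /juː/) — a consonant sound.
So the article is *a*: She mentioned a euphemism.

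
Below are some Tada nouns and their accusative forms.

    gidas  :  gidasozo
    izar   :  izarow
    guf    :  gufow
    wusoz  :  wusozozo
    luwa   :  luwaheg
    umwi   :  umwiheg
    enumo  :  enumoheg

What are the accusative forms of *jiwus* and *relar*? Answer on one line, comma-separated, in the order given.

Looking at the final sound of each stem: -ozo when the stem ends in a sibilant (*gidas*, *wusoz*); -ow when the stem ends in a non-sibilant consonant (*izar*, *guf*); -heg when the stem ends in a vowel (*luwa*, *umwi*, *enumo*).
*jiwus* — final sound /s/ (a sibilant) → -ozo → *jiwusozo*.
*relar* — final sound /r/ (a non-sibilant consonant) → -ow → *relarow*.

jiwusozo, relarow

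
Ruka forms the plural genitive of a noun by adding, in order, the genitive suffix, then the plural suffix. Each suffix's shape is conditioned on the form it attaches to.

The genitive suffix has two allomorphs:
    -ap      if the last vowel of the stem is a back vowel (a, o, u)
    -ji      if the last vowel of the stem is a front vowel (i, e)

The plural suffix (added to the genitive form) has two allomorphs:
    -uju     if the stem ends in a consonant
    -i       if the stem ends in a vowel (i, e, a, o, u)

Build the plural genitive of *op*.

opapuju

*op*: last vowel = /o/, a back vowel → -ap → *opap*.
The genitive form *opap*: final sound = /p/, a consonant → -uju → *opapuju*.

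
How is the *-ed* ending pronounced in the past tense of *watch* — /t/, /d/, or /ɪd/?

The stem *watch* ends in a voiceless consonant other than /t/.
The -ed suffix is realized as /ɪd/ after /t, d/; as /t/ after other voiceless consonants; and as /d/ after other voiced sounds.
So -ed on *watch* is pronounced /t/.

/t/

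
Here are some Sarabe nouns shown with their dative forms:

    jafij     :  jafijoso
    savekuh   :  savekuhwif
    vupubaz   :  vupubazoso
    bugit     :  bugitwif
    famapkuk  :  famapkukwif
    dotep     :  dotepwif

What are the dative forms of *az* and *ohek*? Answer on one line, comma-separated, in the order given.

azoso, ohekwif

The pattern is voicing of the final consonant: -wif when the stem ends in a voiceless consonant (*savekuh*, *bugit*, *famapkuk*, *dotep*); -oso when the stem ends in a voiced consonant (*jafij*, *vupubaz*).
Since the final consonant of *az* is /z/ (voiced), it takes -oso, giving *azoso*.
*ohek* — final consonant /k/ (voiceless) → -wif → *ohekwif*.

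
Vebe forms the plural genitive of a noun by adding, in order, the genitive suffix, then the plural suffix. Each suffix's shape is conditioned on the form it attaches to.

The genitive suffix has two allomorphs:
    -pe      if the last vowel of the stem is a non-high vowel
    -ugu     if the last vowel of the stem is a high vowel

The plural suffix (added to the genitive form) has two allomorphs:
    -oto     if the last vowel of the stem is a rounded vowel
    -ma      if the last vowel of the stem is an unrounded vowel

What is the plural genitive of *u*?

uuguoto

*u*: last vowel = /u/, a high vowel → -ugu → *uugu*.
The genitive form *uugu*: last vowel = /u/, a rounded vowel → -oto → *uuguoto*.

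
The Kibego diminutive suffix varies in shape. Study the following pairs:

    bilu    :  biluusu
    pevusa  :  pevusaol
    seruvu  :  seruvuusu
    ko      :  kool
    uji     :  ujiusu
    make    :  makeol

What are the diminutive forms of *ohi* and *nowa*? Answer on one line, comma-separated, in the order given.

ohiusu, nowaol

The alternation tracks the last vowel of the stem — -usu when the last vowel of the stem is a high vowel (*bilu*, *seruvu*, *uji*); -ol when the last vowel of the stem is a non-high vowel (*pevusa*, *ko*, *make*).
*ohi* — last vowel /i/ (a high vowel) → -usu → *ohiusu*.
Since the last vowel of *nowa* is /a/ (a non-high vowel), it takes -ol, giving *nowaol*.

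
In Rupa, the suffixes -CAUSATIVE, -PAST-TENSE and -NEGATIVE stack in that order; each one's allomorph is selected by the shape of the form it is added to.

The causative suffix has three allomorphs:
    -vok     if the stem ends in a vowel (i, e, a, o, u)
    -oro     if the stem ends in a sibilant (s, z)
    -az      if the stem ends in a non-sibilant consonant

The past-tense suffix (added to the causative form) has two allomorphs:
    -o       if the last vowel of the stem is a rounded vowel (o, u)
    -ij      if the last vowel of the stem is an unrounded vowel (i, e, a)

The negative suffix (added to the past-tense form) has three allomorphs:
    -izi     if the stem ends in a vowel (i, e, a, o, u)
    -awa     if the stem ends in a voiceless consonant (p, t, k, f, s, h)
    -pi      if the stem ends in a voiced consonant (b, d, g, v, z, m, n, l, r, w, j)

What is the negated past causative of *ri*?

Since the final sound of *ri* is /i/ (a vowel), it takes -vok, giving *rivok*.
The causative form *rivok* — last vowel /o/ (a rounded vowel) → -o → *rivoko*.
Since the final sound of the past-tense form *rivoko* is /o/ (a vowel), it takes -izi, giving *rivokoizi*.

rivokoizi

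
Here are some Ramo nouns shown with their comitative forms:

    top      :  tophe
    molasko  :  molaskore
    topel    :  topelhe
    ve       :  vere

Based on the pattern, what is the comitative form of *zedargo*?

The alternation tracks the final sound of the stem — -he when the stem ends in a consonant (*top*, *topel*); -re when the stem ends in a vowel (*molasko*, *ve*).
Since the final sound of *zedargo* is /o/ (a vowel), it takes -re, giving *zedargore*.

zedargore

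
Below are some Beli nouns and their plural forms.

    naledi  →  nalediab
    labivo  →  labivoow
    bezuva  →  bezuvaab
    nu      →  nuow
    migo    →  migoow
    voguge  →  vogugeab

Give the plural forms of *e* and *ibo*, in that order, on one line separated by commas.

Looking at the last vowel of each stem: -ow when the last vowel of the stem is a rounded vowel (*labivo*, *nu*, *migo*); -ab when the last vowel of the stem is an unrounded vowel (*naledi*, *bezuva*, *voguge*).
*e*: last vowel = /e/, an unrounded vowel → -ab → *eab*.
Since the last vowel of *ibo* is /o/ (a rounded vowel), it takes -ow, giving *iboow*.

eab, iboow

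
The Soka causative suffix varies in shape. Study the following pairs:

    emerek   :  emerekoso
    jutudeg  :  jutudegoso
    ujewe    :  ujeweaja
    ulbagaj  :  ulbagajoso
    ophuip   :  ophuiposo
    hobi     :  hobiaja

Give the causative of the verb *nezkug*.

nezkugoso

Looking at the final sound of each stem: -oso when the stem ends in a consonant (*emerek*, *jutudeg*, *ulbagaj*, *ophuip*); -aja when the stem ends in a vowel (*ujewe*, *hobi*).
*nezkug*: final sound = /g/, a consonant → -oso → *nezkugoso*.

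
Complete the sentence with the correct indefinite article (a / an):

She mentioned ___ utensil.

a

The indefinite article is chosen by the initial *sound* of the following word, not its spelling.
*utensil* begins with the sound /juː/ (u pronounced /juː/) — a consonant sound.
So the article is *a*: She mentioned a utensil.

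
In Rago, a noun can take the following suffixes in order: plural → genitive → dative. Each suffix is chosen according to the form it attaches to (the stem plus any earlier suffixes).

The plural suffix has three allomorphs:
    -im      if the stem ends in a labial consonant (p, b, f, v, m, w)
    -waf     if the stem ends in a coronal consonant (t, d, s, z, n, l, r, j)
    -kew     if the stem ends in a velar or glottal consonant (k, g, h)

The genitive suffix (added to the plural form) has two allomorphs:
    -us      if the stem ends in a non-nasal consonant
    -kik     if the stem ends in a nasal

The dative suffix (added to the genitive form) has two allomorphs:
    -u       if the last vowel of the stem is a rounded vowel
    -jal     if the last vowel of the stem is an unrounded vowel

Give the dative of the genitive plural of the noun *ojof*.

*ojof* — final consonant /f/ (labial) → -im → *ojofim*.
The plural form *ojofim* — final consonant /m/ (a nasal) → -kik → *ojofimkik*.
The last vowel of the genitive form *ojofimkik* is /i/, which is an unrounded vowel, so the dative suffix is -jal, giving *ojofimkikjal*.

ojofimkikjal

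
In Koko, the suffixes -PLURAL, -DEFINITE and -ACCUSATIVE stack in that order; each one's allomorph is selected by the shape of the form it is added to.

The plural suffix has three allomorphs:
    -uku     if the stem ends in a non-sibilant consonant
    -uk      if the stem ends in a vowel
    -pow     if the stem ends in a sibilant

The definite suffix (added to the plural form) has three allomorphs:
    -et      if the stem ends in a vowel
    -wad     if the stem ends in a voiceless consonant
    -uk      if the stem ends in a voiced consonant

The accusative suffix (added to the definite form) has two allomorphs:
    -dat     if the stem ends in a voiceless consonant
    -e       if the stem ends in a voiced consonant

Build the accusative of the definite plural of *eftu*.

Since the final sound of *eftu* is /u/ (a vowel), it takes -uk, giving *eftuuk*.
The plural form *eftuuk*: final sound = /k/, a voiceless consonant → -wad → *eftuukwad*.
The definite form *eftuukwad* — final consonant /d/ (voiced) → -e → *eftuukwade*.

eftuukwade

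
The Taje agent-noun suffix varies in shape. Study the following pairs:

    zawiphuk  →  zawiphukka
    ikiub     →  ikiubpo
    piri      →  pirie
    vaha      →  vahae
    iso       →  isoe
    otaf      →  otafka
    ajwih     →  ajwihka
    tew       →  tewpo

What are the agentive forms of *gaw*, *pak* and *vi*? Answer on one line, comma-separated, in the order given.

The pattern is voicing of the final sound: -ka when the stem ends in a voiceless consonant (*zawiphuk*, *otaf*, *ajwih*); -po when the stem ends in a voiced consonant (*ikiub*, *tew*); -e when the stem ends in a vowel (*piri*, *vaha*, *iso*).
*gaw*: final sound = /w/, a voiced consonant → -po → *gawpo*.
*pak* — final sound /k/ (a voiceless consonant) → -ka → *pakka*.
*vi*: final sound = /i/, a vowel → -e → *vie*.

gawpo, pakka, vie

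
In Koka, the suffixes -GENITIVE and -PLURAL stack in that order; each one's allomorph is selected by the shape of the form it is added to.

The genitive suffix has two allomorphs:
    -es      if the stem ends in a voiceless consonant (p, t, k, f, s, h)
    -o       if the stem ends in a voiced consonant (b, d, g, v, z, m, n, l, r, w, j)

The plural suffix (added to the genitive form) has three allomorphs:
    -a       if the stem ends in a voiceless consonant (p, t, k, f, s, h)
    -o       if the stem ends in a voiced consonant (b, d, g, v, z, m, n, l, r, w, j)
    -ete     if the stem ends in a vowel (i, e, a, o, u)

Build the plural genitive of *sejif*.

sejifesa

*sejif* — final consonant /f/ (voiceless) → -es → *sejifes*.
Since the final sound of the genitive form *sejifes* is /s/ (a voiceless consonant), it takes -a, giving *sejifesa*.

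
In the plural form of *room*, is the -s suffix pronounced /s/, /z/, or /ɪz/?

/z/

The stem *room* ends in a voiced non-sibilant sound.
The plural suffix surfaces as /ɪz/ after sibilants, /s/ after other voiceless consonants, and /z/ after other voiced sounds.
So the plural -s on *room* is pronounced /z/.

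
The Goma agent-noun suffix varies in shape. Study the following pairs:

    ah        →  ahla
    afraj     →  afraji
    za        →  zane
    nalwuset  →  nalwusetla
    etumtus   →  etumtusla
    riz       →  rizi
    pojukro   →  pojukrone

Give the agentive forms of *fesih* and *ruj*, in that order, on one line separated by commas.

The suffix is conditioned by the final sound: -la when the stem ends in a voiceless consonant (*ah*, *nalwuset*, *etumtus*); -i when the stem ends in a voiced consonant (*afraj*, *riz*); -ne when the stem ends in a vowel (*za*, *pojukro*).
The final sound of *fesih* is /h/, which is a voiceless consonant, so the suffix is -la, giving *fesihla*.
Since the final sound of *ruj* is /j/ (a voiced consonant), it takes -i, giving *ruji*.

fesihla, ruji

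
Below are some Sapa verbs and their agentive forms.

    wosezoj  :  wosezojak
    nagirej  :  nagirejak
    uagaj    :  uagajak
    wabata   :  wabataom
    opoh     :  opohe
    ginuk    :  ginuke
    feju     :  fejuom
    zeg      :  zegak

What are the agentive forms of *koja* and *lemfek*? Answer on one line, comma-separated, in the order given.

kojaom, lemfeke

The suffix is conditioned by the final sound: -e when the stem ends in a voiceless consonant (*opoh*, *ginuk*); -ak when the stem ends in a voiced consonant (*wosezoj*, *nagirej*, *uagaj*, *zeg*); -om when the stem ends in a vowel (*wabata*, *feju*).
*koja*: final sound = /a/, a vowel → -om → *kojaom*.
Since the final sound of *lemfek* is /k/ (a voiceless consonant), it takes -e, giving *lemfeke*.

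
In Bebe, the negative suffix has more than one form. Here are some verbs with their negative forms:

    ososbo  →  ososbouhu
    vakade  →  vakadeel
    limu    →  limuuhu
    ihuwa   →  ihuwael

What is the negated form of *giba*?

gibael

The alternation tracks the last vowel of the stem — -uhu when the last vowel of the stem is a rounded vowel (*ososbo*, *limu*); -el when the last vowel of the stem is an unrounded vowel (*vakade*, *ihuwa*).
*giba* — last vowel /a/ (an unrounded vowel) → -el → *gibael*.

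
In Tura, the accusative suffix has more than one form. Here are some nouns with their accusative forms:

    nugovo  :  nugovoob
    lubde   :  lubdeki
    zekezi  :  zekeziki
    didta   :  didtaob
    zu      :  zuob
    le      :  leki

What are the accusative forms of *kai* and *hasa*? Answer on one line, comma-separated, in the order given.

kaiki, hasaob

The pattern is front/back vowel harmony: -ki when the last vowel of the stem is a front vowel (*lubde*, *zekezi*, *le*); -ob when the last vowel of the stem is a back vowel (*nugovo*, *didta*, *zu*).
The last vowel of *kai* is /i/, which is a front vowel, so the suffix is -ki, giving *kaiki*.
*hasa* — last vowel /a/ (a back vowel) → -ob → *hasaob*.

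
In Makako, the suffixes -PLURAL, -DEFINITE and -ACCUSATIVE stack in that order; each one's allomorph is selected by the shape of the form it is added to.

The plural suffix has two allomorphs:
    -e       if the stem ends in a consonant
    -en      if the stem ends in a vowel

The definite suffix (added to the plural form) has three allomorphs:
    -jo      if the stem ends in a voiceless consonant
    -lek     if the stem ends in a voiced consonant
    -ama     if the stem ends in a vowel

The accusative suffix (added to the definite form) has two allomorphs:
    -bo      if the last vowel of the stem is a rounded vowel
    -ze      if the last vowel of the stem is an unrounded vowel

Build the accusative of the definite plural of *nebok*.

The final sound of *nebok* is /k/, which is a consonant, so the plural suffix is -e, giving *neboke*.
The plural form *neboke*: final sound = /e/, a vowel → -ama → *nebokeama*.
The definite form *nebokeama*: last vowel = /a/, an unrounded vowel → -ze → *nebokeamaze*.

nebokeamaze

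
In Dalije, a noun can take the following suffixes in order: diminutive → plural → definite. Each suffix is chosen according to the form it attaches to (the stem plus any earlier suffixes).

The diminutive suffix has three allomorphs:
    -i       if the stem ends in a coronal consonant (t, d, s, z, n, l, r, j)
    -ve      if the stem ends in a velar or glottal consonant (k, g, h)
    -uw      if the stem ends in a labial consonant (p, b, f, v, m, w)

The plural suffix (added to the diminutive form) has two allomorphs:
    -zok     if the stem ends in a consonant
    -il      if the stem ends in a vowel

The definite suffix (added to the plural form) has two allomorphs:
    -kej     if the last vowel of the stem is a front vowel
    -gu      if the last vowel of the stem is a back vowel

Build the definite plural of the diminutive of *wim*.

wimuwzokgu

Since the final consonant of *wim* is /m/ (labial), it takes -uw, giving *wimuw*.
The final sound of the diminutive form *wimuw* is /w/, which is a consonant, so the plural suffix is -zok, giving *wimuwzok*.
The last vowel of the plural form *wimuwzok* is /o/, which is a back vowel, so the definite suffix is -gu, giving *wimuwzokgu*.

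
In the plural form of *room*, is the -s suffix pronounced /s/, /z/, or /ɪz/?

/z/

The stem *room* ends in a voiced non-sibilant sound.
The plural suffix surfaces as /ɪz/ after sibilants, /s/ after other voiceless consonants, and /z/ after other voiced sounds.
So the plural -s on *room* is pronounced /z/.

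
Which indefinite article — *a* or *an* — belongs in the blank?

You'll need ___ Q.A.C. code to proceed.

The indefinite article is chosen by the initial *sound* of the following word, not its spelling.
The initialism *Q.A.C.* is read letter by letter; the first letter, Q, is pronounced /kjuː/, which begins with a consonant sound.
So the article is *a*: You'll need a Q.A.C. code to proceed.

a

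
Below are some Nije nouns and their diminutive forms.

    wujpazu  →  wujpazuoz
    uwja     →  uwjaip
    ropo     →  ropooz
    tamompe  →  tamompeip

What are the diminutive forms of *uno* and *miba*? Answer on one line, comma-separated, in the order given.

unooz, mibaip

The suffix is conditioned by the last vowel: -oz when the last vowel of the stem is a rounded vowel (*wujpazu*, *ropo*); -ip when the last vowel of the stem is an unrounded vowel (*uwja*, *tamompe*).
*uno* — last vowel /o/ (a rounded vowel) → -oz → *unooz*.
*miba*: last vowel = /a/, an unrounded vowel → -ip → *mibaip*.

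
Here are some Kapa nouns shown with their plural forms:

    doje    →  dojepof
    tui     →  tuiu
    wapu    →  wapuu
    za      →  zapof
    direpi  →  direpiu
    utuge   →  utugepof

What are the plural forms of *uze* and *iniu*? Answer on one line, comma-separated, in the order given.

uzepof, iniuu

The pattern is height harmony: -u when the last vowel of the stem is a high vowel (*tui*, *wapu*, *direpi*); -pof when the last vowel of the stem is a non-high vowel (*doje*, *za*, *utuge*).
The last vowel of *uze* is /e/, which is a non-high vowel, so the suffix is -pof, giving *uzepof*.
Since the last vowel of *iniu* is /u/ (a high vowel), it takes -u, giving *iniuu*.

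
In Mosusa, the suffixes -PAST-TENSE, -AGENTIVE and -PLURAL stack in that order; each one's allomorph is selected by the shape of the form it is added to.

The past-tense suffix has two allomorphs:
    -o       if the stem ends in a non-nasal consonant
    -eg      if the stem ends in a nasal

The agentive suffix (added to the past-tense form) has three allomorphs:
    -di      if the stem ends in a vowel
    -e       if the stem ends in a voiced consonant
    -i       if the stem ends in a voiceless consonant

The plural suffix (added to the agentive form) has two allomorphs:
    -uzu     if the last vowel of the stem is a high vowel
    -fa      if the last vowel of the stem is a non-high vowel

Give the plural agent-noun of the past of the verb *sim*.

simegefa

Since the final consonant of *sim* is /m/ (a nasal), it takes -eg, giving *simeg*.
The past-tense form *simeg* — final sound /g/ (a voiced consonant) → -e → *simege*.
The agentive form *simege*: last vowel = /e/, a non-high vowel → -fa → *simegefa*.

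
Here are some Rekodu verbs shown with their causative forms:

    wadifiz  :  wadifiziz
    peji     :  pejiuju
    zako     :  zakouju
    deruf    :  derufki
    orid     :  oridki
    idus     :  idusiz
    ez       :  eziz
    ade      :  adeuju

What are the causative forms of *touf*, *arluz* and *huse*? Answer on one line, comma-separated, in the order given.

The suffix is conditioned by the final sound: -iz when the stem ends in a sibilant (*wadifiz*, *idus*, *ez*); -ki when the stem ends in a non-sibilant consonant (*deruf*, *orid*); -uju when the stem ends in a vowel (*peji*, *zako*, *ade*).
The final sound of *touf* is /f/, which is a non-sibilant consonant, so the suffix is -ki, giving *toufki*.
Since the final sound of *arluz* is /z/ (a sibilant), it takes -iz, giving *arluziz*.
Since the final sound of *huse* is /e/ (a vowel), it takes -uju, giving *huseuju*.

toufki, arluziz, huseuju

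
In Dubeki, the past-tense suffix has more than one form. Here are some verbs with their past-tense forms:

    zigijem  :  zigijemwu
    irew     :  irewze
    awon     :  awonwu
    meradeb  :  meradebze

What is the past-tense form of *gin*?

The suffix is conditioned by the final consonant: -wu when the stem ends in a nasal (*zigijem*, *awon*); -ze when the stem ends in a non-nasal consonant (*irew*, *meradeb*).
*gin*: final consonant = /n/, a nasal → -wu → *ginwu*.

ginwu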